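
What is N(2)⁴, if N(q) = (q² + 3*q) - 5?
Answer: 625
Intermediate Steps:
N(q) = -5 + q² + 3*q
N(2)⁴ = (-5 + 2² + 3*2)⁴ = (-5 + 4 + 6)⁴ = 5⁴ = 625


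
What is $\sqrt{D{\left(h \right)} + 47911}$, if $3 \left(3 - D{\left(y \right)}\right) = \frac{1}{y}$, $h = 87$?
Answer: $\frac{\sqrt{362661037}}{87} \approx 218.89$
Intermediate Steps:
$D{\left(y \right)} = 3 - \frac{1}{3 y}$
$\sqrt{D{\left(h \right)} + 47911} = \sqrt{\left(3 - \frac{1}{3 \cdot 87}\right) + 47911} = \sqrt{\left(3 - \frac{1}{261}\right) + 47911} = \sqrt{\frac{782}{261} + 47911} = \sqrt{\frac{12505553}{261}} = \frac{\sqrt{362661037}}{87}$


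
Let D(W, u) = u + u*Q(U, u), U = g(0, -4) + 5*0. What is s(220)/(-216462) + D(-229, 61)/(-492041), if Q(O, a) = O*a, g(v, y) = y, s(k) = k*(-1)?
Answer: 1658432623/53254089471 ≈ 0.031142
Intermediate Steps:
s(k) = -k
U = -4 (U = -4 + 5*0 = -4 + 0 = -4)
D(W, u) = u - 4*u² (D(W, u) = u + u*(-4*u) = u - 4*u²)
s(220)/(-216462) + D(-229, 61)/(-492041) = -1*220/(-216462) + (61*(1 - 4*61))/(-492041) = -220*(-1/216462) + (61*(1 - 244))*(-1/492041) = 110/108231 + (61*(-243))*(-1/492041) = 110/108231 - 14823*(-1/492041) = 110/108231 + 14823/492041 = 1658432623/53254089471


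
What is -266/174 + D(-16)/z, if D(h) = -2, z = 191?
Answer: -25577/16617 ≈ -1.5392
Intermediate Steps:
-266/174 + D(-16)/z = -266/174 - 2/191 = -266*1/174 - 2*1/191 = -133/87 - 2/191 = -25577/16617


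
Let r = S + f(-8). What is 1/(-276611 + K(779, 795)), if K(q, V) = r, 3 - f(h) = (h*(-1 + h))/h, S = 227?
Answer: -1/276372 ≈ -3.6183e-6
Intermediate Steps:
f(h) = 4 - h (f(h) = 3 - h*(-1 + h)/h = 3 - (-1 + h) = 3 + (1 - h) = 4 - h)
r = 239 (r = 227 + (4 - 1*(-8)) = 227 + (4 + 8) = 227 + 12 = 239)
K(q, V) = 239
1/(-276611 + K(779, 795)) = 1/(-276611 + 239) = 1/(-276372) = -1/276372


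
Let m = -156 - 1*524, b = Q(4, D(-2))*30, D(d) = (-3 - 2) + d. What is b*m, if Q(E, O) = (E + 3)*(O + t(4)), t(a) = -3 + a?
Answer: 856800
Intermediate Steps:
D(d) = -5 + d
Q(E, O) = (1 + O)*(3 + E) (Q(E, O) = (E + 3)*(O + (-3 + 4)) = (3 + E)*(O + 1) = (3 + E)*(1 + O) = (1 + O)*(3 + E))
b = -1260 (b = (3 + 4 + 3*(-5 - 2) + 4*(-5 - 2))*30 = (3 + 4 + 3*(-7) + 4*(-7))*30 = (3 + 4 - 21 - 28)*30 = -42*30 = -1260)
m = -680 (m = -156 - 524 = -680)
b*m = -1260*(-680) = 856800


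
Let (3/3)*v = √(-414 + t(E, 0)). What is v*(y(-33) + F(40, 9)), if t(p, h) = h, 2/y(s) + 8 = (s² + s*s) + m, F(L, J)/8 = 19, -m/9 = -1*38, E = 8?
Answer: 572739*I*√46/1256 ≈ 3092.8*I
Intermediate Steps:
m = 342 (m = -(-9)*38 = -9*(-38) = 342)
F(L, J) = 152 (F(L, J) = 8*19 = 152)
y(s) = 2/(334 + 2*s²) (y(s) = 2/(-8 + ((s² + s*s) + 342)) = 2/(-8 + ((s² + s²) + 342)) = 2/(-8 + (2*s² + 342)) = 2/(-8 + (342 + 2*s²)) = 2/(334 + 2*s²))
v = 3*I*√46 (v = √(-414 + 0) = √(-414) = 3*I*√46 ≈ 20.347*I)
v*(y(-33) + F(40, 9)) = (3*I*√46)*(1/(167 + (-33)²) + 152) = (3*I*√46)*(1/(167 + 1089) + 152) = (3*I*√46)*(1/1256 + 152) = (3*I*√46)*(190913/1256) = 572739*I*√46/1256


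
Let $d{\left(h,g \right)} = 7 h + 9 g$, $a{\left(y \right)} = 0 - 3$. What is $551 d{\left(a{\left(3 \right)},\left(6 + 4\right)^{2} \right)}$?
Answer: $484329$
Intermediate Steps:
$a{\left(y \right)} = -3$
$551 d{\left(a{\left(3 \right)},\left(6 + 4\right)^{2} \right)} = 551 \left(7 \left(-3\right) + 9 \left(6 + 4\right)^{2}\right) = 551 \left(-21 + 9 \cdot 10^{2}\right) = 551 \left(-21 + 9 \cdot 100\right) = 551 \left(-21 + 900\right) = 551 \cdot 879 = 484329$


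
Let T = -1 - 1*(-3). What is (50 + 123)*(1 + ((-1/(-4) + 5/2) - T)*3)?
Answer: 2249/4 ≈ 562.25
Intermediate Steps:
T = 2 (T = -1 + 3 = 2)
(50 + 123)*(1 + ((-1/(-4) + 5/2) - T)*3) = (50 + 123)*(1 + ((-1/(-4) + 5/2) - 1*2)*3) = 173*(1 + ((-1*(-¼) + 5*(½)) - 2)*3) = 173*(1 + ((¼ + 5/2) - 2)*3) = 173*(1 + (11/4 - 2)*3) = 173*(1 + (¾)*3) = 173*(1 + 9/4) = 173*(13/4) = 2249/4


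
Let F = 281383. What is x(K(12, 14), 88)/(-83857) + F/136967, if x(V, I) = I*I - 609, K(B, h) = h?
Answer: 22618674686/11485641719 ≈ 1.9693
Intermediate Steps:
x(V, I) = -609 + I² (x(V, I) = I² - 609 = -609 + I²)
x(K(12, 14), 88)/(-83857) + F/136967 = (-609 + 88²)/(-83857) + 281383/136967 = (-609 + 7744)*(-1/83857) + 281383*(1/136967) = 7135*(-1/83857) + 281383/136967 = -7135/83857 + 281383/136967 = 22618674686/11485641719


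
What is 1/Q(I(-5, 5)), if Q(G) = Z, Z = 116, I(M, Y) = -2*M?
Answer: 1/116 ≈ 0.0086207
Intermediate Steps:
Q(G) = 116
1/Q(I(-5, 5)) = 1/116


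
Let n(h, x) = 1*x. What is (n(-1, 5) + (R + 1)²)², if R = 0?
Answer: 36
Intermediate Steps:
n(h, x) = x
(n(-1, 5) + (R + 1)²)² = (5 + (0 + 1)²)² = (5 + 1²)² = (5 + 1)² = 6² = 36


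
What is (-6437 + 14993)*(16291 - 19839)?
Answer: -30356688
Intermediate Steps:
(-6437 + 14993)*(16291 - 19839) = 8556*(-3548) = -30356688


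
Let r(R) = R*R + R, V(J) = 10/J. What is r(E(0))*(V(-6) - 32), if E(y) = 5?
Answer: -1010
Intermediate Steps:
r(R) = R + R² (r(R) = R² + R = R + R²)
r(E(0))*(V(-6) - 32) = (5*(1 + 5))*(10/(-6) - 32) = (5*6)*(10*(-⅙) - 32) = 30*(-5/3 - 32) = 30*(-101/3) = -1010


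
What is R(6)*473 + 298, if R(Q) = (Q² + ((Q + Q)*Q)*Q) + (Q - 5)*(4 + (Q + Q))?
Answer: 229230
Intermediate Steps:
R(Q) = Q² + 2*Q³ + (-5 + Q)*(4 + 2*Q) (R(Q) = (Q² + ((2*Q)*Q)*Q) + (-5 + Q)*(4 + 2*Q) = (Q² + (2*Q²)*Q) + (-5 + Q)*(4 + 2*Q) = (Q² + 2*Q³) + (-5 + Q)*(4 + 2*Q) = Q² + 2*Q³ + (-5 + Q)*(4 + 2*Q))
R(6)*473 + 298 = (-20 - 6*6 + 2*6³ + 3*6²)*473 + 298 = (-20 - 36 + 2*216 + 3*36)*473 + 298 = (-20 - 36 + 432 + 108)*473 + 298 = 484*473 + 298 = 228932 + 298 = 229230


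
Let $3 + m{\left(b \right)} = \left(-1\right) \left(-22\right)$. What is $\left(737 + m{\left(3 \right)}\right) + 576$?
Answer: $1332$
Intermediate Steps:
$m{\left(b \right)} = 19$ ($m{\left(b \right)} = -3 - -22 = -3 + 22 = 19$)
$\left(737 + m{\left(3 \right)}\right) + 576 = \left(737 + 19\right) + 576 = 756 + 576 = 1332$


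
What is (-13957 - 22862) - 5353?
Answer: -42172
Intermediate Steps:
(-13957 - 22862) - 5353 = -36819 - 5353 = -42172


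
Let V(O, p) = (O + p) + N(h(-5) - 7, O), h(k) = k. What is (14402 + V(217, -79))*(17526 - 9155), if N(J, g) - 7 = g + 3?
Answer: 123614557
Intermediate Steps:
N(J, g) = 10 + g (N(J, g) = 7 + (g + 3) = 7 + (3 + g) = 10 + g)
V(O, p) = 10 + p + 2*O (V(O, p) = (O + p) + (10 + O) = 10 + p + 2*O)
(14402 + V(217, -79))*(17526 - 9155) = (14402 + (10 - 79 + 2*217))*(17526 - 9155) = (14402 + (10 - 79 + 434))*8371 = (14402 + 365)*8371 = 14767*8371 = 123614557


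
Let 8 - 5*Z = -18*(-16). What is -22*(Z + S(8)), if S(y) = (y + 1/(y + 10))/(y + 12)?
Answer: 44033/36 ≈ 1223.1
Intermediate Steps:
Z = -56 (Z = 8/5 - (-18)*(-16)/5 = 8/5 - 1/5*288 = 8/5 - 288/5 = -56)
S(y) = (y + 1/(10 + y))/(12 + y)
-22*(Z + S(8)) = -22*(-56 + (1 + 8**2 + 10*8)/(120 + 8**2 + 22*8)) = -22*(-56 + (1 + 64 + 80)/(120 + 64 + 176)) = -22*(-56 + 145/360) = -22*(-56 + (1/360)*145) = -22*(-56 + 29/72) = -22*(-4003/72) = 44033/36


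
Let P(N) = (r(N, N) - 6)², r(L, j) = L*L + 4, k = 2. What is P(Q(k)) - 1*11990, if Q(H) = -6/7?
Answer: -28784146/2401 ≈ -11988.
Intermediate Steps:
r(L, j) = 4 + L² (r(L, j) = L² + 4 = 4 + L²)
Q(H) = -6/7 (Q(H) = -6*⅐ = -6/7)
P(N) = (-2 + N²)² (P(N) = ((4 + N²) - 6)² = (-2 + N²)²)
P(Q(k)) - 1*11990 = (-2 + (-6/7)²)² - 1*11990 = (-2 + 36/49)² - 11990 = (-62/49)² - 11990 = 3844/2401 - 11990 = -28784146/2401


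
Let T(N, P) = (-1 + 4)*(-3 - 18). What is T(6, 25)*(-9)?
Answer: 567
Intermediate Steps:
T(N, P) = -63 (T(N, P) = 3*(-21) = -63)
T(6, 25)*(-9) = -63*(-9) = 567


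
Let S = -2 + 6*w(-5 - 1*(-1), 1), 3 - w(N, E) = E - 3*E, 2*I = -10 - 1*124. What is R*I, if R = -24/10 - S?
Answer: 10184/5 ≈ 2036.8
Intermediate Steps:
I = -67 (I = (-10 - 1*124)/2 = (-10 - 124)/2 = (½)*(-134) = -67)
w(N, E) = 3 + 2*E (w(N, E) = 3 - (E - 3*E) = 3 - (-2)*E = 3 + 2*E)
S = 28 (S = -2 + 6*(3 + 2*1) = -2 + 6*(3 + 2) = -2 + 6*5 = -2 + 30 = 28)
R = -152/5 (R = -24/10 - 1*28 = -24*⅒ - 28 = -12/5 - 28 = -152/5 ≈ -30.400)
R*I = -152/5*(-67) = 10184/5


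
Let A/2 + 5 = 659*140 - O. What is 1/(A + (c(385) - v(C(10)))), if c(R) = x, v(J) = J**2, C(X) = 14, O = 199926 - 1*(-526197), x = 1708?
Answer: -1/1266224 ≈ -7.8975e-7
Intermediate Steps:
O = 726123 (O = 199926 + 526197 = 726123)
c(R) = 1708
A = -1267736 (A = -10 + 2*(659*140 - 1*726123) = -10 + 2*(92260 - 726123) = -10 + 2*(-633863) = -10 - 1267726 = -1267736)
1/(A + (c(385) - v(C(10)))) = 1/(-1267736 + (1708 - 1*14**2)) = 1/(-1267736 + (1708 - 1*196)) = 1/(-1267736 + (1708 - 196)) = 1/(-1267736 + 1512) = 1/(-1266224) = -1/1266224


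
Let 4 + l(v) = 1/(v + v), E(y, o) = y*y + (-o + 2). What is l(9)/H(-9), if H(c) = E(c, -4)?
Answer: -71/1566 ≈ -0.045338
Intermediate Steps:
E(y, o) = 2 + y² - o (E(y, o) = y² + (2 - o) = 2 + y² - o)
H(c) = 6 + c² (H(c) = 2 + c² - 1*(-4) = 2 + c² + 4 = 6 + c²)
l(v) = -4 + 1/(2*v) (l(v) = -4 + 1/(v + v) = -4 + 1/(2*v))
l(9)/H(-9) = (-4 + (½)/9)/(6 + (-9)²) = (-4 + (½)*(⅑))/(6 + 81) = (-4 + 1/18)/87 = -71/18*1/87 = -71/1566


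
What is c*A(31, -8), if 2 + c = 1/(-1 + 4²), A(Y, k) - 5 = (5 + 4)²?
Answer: -2494/15 ≈ -166.27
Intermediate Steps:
A(Y, k) = 86 (A(Y, k) = 5 + (5 + 4)² = 5 + 9² = 5 + 81 = 86)
c = -29/15 (c = -2 + 1/(-1 + 4²) = -2 + 1/(-1 + 16) = -2 + 1/15 = -29/15 ≈ -1.9333)
c*A(31, -8) = -29/15*86 = -2494/15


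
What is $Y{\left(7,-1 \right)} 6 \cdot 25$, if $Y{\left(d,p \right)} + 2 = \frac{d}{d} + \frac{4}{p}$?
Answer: $-750$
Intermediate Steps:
$Y{\left(d,p \right)} = -1 + \frac{4}{p}$ ($Y{\left(d,p \right)} = -2 + \left(\frac{d}{d} + \frac{4}{p}\right) = -2 + \left(1 + \frac{4}{p}\right) = -1 + \frac{4}{p}$)
$Y{\left(7,-1 \right)} 6 \cdot 25 = \frac{4 - -1}{-1} \cdot 6 \cdot 25 = - (4 + 1) 6 \cdot 25 = \left(-1\right) 5 \cdot 6 \cdot 25 = \left(-5\right) 6 \cdot 25 = \left(-30\right) 25 = -750$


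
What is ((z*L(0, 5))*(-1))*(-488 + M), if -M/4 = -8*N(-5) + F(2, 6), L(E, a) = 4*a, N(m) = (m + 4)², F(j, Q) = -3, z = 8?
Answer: 71040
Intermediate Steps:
N(m) = (4 + m)²
M = 44 (M = -4*(-8*(4 - 5)² - 3) = -4*(-8*(-1)² - 3) = -4*(-8*1 - 3) = -4*(-8 - 3) = -4*(-11) = 44)
((z*L(0, 5))*(-1))*(-488 + M) = ((8*(4*5))*(-1))*(-488 + 44) = ((8*20)*(-1))*(-444) = (160*(-1))*(-444) = -160*(-444) = 71040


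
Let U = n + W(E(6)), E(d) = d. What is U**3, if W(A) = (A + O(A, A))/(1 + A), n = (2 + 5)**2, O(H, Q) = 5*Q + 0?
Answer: 54439939/343 ≈ 1.5872e+5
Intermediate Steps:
O(H, Q) = 5*Q
n = 49 (n = 7**2 = 49)
W(A) = 6*A/(1 + A) (W(A) = (A + 5*A)/(1 + A) = (6*A)/(1 + A) = 6*A/(1 + A))
U = 379/7 (U = 49 + 6*6/(1 + 6) = 49 + 6*6/7 = 49 + 6*6*(1/7) = 49 + 36/7 = 379/7 ≈ 54.143)
U**3 = (379/7)**3 = 54439939/343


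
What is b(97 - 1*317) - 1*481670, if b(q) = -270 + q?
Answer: -482160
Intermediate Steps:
b(97 - 1*317) - 1*481670 = (-270 + (97 - 1*317)) - 1*481670 = (-270 + (97 - 317)) - 481670 = (-270 - 220) - 481670 = -490 - 481670 = -482160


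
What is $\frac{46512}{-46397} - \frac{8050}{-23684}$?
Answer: $- \frac{364047179}{549433274} \approx -0.66259$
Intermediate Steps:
$\frac{46512}{-46397} - \frac{8050}{-23684} = 46512 \left(- \frac{1}{46397}\right) - - \frac{4025}{11842} = - \frac{46512}{46397} + \frac{4025}{11842} = - \frac{364047179}{549433274}$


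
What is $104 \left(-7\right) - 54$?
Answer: $-782$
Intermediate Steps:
$104 \left(-7\right) - 54 = -728 - 54 = -782$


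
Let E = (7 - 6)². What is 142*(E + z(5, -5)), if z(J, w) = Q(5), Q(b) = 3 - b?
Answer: -142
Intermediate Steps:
z(J, w) = -2 (z(J, w) = 3 - 1*5 = 3 - 5 = -2)
E = 1 (E = 1² = 1)
142*(E + z(5, -5)) = 142*(1 - 2) = 142*(-1) = -142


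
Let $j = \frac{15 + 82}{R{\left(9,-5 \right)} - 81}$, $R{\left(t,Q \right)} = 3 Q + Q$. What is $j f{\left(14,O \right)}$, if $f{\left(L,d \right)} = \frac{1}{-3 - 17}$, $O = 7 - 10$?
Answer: $\frac{97}{2020} \approx 0.04802$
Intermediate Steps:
$R{\left(t,Q \right)} = 4 Q$
$O = -3$ ($O = 7 - 10 = -3$)
$j = - \frac{97}{101}$ ($j = \frac{15 + 82}{4 \left(-5\right) - 81} = \frac{97}{-20 - 81} = \frac{97}{-101} = 97 \left(- \frac{1}{101}\right) = - \frac{97}{101} \approx -0.9604$)
$f{\left(L,d \right)} = - \frac{1}{20}$ ($f{\left(L,d \right)} = \frac{1}{-20} = - \frac{1}{20}$)
$j f{\left(14,O \right)} = \left(- \frac{97}{101}\right) \left(- \frac{1}{20}\right) = \frac{97}{2020}$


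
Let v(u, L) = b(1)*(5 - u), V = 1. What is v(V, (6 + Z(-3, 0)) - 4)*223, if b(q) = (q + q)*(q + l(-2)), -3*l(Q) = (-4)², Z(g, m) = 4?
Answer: -23192/3 ≈ -7730.7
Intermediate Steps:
l(Q) = -16/3 (l(Q) = -⅓*(-4)² = -⅓*16 = -16/3)
b(q) = 2*q*(-16/3 + q) (b(q) = (q + q)*(q - 16/3) = (2*q)*(-16/3 + q) = 2*q*(-16/3 + q))
v(u, L) = -130/3 + 26*u/3 (v(u, L) = ((⅔)*1*(-16 + 3*1))*(5 - u) = ((⅔)*1*(-16 + 3))*(5 - u) = ((⅔)*1*(-13))*(5 - u) = -26*(5 - u)/3 = -130/3 + 26*u/3)
v(V, (6 + Z(-3, 0)) - 4)*223 = (-130/3 + (26/3)*1)*223 = (-130/3 + 26/3)*223 = -104/3*223 = -23192/3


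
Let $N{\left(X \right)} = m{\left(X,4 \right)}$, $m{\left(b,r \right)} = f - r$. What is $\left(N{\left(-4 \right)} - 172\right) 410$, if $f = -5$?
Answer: $-74210$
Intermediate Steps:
$m{\left(b,r \right)} = -5 - r$
$N{\left(X \right)} = -9$ ($N{\left(X \right)} = -5 - 4 = -9$)
$\left(N{\left(-4 \right)} - 172\right) 410 = \left(-9 - 172\right) 410 = \left(-181\right) 410 = -74210$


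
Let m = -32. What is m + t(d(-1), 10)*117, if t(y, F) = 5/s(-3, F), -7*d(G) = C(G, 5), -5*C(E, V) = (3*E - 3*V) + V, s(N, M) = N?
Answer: -227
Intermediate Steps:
C(E, V) = -3*E/5 + 2*V/5 (C(E, V) = -((3*E - 3*V) + V)/5 = -((-3*V + 3*E) + V)/5 = -(-2*V + 3*E)/5 = -3*E/5 + 2*V/5)
d(G) = -2/7 + 3*G/35 (d(G) = -(-3*G/5 + (⅖)*5)/7 = -(-3*G/5 + 2)/7 = -(2 - 3*G/5)/7 = -2/7 + 3*G/35)
t(y, F) = -5/3 (t(y, F) = 5/(-3) = 5*(-⅓) = -5/3)
m + t(d(-1), 10)*117 = -32 - 5/3*117 = -32 - 195 = -227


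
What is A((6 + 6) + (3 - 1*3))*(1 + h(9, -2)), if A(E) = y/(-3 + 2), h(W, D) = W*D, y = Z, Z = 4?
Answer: 68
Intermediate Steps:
y = 4
h(W, D) = D*W
A(E) = -4 (A(E) = 4/(-3 + 2) = 4/(-1) = 4*(-1) = -4)
A((6 + 6) + (3 - 1*3))*(1 + h(9, -2)) = -4*(1 - 2*9) = -4*(1 - 18) = -4*(-17) = 68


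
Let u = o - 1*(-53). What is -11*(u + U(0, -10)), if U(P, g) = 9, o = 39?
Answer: -1111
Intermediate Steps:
u = 92 (u = 39 - 1*(-53) = 39 + 53 = 92)
-11*(u + U(0, -10)) = -11*(92 + 9) = -11*101 = -1111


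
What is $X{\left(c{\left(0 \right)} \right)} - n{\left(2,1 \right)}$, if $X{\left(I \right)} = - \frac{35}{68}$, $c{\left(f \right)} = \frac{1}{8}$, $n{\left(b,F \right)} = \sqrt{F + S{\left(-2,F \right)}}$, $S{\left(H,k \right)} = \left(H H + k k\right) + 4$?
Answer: $- \frac{35}{68} - \sqrt{10} \approx -3.677$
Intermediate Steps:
$S{\left(H,k \right)} = 4 + H^{2} + k^{2}$ ($S{\left(H,k \right)} = \left(H^{2} + k^{2}\right) + 4 = 4 + H^{2} + k^{2}$)
$n{\left(b,F \right)} = \sqrt{8 + F + F^{2}}$ ($n{\left(b,F \right)} = \sqrt{F + \left(4 + \left(-2\right)^{2} + F^{2}\right)} = \sqrt{F + \left(4 + 4 + F^{2}\right)} = \sqrt{F + \left(8 + F^{2}\right)} = \sqrt{8 + F + F^{2}}$)
$c{\left(f \right)} = \frac{1}{8}$
$X{\left(I \right)} = - \frac{35}{68}$ ($X{\left(I \right)} = \left(-35\right) \frac{1}{68} = - \frac{35}{68}$)
$X{\left(c{\left(0 \right)} \right)} - n{\left(2,1 \right)} = - \frac{35}{68} - \sqrt{8 + 1 + 1^{2}} = - \frac{35}{68} - \sqrt{8 + 1 + 1} = - \frac{35}{68} - \sqrt{10}$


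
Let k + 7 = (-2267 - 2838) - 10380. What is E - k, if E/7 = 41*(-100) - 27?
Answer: -13397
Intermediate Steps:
E = -28889 (E = 7*(41*(-100) - 27) = 7*(-4100 - 27) = 7*(-4127) = -28889)
k = -15492 (k = -7 + ((-2267 - 2838) - 10380) = -7 + (-5105 - 10380) = -7 - 15485 = -15492)
E - k = -28889 - 1*(-15492) = -28889 + 15492 = -13397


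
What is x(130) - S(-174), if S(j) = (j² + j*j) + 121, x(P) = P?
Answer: -60543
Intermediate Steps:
S(j) = 121 + 2*j² (S(j) = (j² + j²) + 121 = 2*j² + 121 = 121 + 2*j²)
x(130) - S(-174) = 130 - (121 + 2*(-174)²) = 130 - (121 + 2*30276) = 130 - (121 + 60552) = 130 - 1*60673 = 130 - 60673 = -60543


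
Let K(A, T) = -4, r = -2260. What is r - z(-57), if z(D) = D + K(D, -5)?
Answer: -2199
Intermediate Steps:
z(D) = -4 + D (z(D) = D - 4 = -4 + D)
r - z(-57) = -2260 - (-4 - 57) = -2260 - 1*(-61) = -2260 + 61 = -2199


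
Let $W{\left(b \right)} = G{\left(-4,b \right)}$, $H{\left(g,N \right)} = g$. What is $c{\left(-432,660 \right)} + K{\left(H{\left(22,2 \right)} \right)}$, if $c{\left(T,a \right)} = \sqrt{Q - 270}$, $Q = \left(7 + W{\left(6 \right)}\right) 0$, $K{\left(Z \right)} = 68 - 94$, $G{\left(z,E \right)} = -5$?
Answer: $-26 + 3 i \sqrt{30} \approx -26.0 + 16.432 i$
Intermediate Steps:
$K{\left(Z \right)} = -26$
$W{\left(b \right)} = -5$
$Q = 0$ ($Q = \left(7 - 5\right) 0 = 2 \cdot 0 = 0$)
$c{\left(T,a \right)} = 3 i \sqrt{30}$ ($c{\left(T,a \right)} = \sqrt{0 - 270} = \sqrt{-270} = 3 i \sqrt{30}$)
$c{\left(-432,660 \right)} + K{\left(H{\left(22,2 \right)} \right)} = 3 i \sqrt{30} - 26 = -26 + 3 i \sqrt{30}$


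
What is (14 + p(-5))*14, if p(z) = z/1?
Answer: 126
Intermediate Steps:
p(z) = z (p(z) = z*1 = z)
(14 + p(-5))*14 = (14 - 5)*14 = 9*14 = 126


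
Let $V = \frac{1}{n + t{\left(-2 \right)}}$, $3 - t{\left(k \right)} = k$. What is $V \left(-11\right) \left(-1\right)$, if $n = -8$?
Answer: $- \frac{11}{3} \approx -3.6667$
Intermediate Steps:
$t{\left(k \right)} = 3 - k$
$V = - \frac{1}{3}$ ($V = \frac{1}{-8 + \left(3 - -2\right)} = \frac{1}{-8 + \left(3 + 2\right)} = \frac{1}{-8 + 5} = \frac{1}{-3} = - \frac{1}{3} \approx -0.33333$)
$V \left(-11\right) \left(-1\right) = \left(- \frac{1}{3}\right) \left(-11\right) \left(-1\right) = \frac{11}{3} \left(-1\right) = - \frac{11}{3}$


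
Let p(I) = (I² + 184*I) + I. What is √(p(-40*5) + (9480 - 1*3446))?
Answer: √9034 ≈ 95.047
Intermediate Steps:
p(I) = I² + 185*I
√(p(-40*5) + (9480 - 1*3446)) = √((-40*5)*(185 - 40*5) + (9480 - 1*3446)) = √(-200*(185 - 200) + (9480 - 3446)) = √(-200*(-15) + 6034) = √(3000 + 6034) = √9034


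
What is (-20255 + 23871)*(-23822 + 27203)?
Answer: 12225696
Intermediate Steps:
(-20255 + 23871)*(-23822 + 27203) = 3616*3381 = 12225696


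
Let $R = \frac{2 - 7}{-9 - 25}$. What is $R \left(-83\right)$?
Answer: $- \frac{415}{34} \approx -12.206$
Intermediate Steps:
$R = \frac{5}{34}$ ($R = - \frac{5}{-9 - 25} = - \frac{5}{-34} = \left(-5\right) \left(- \frac{1}{34}\right) = \frac{5}{34} \approx 0.14706$)
$R \left(-83\right) = \frac{5}{34} \left(-83\right) = - \frac{415}{34}$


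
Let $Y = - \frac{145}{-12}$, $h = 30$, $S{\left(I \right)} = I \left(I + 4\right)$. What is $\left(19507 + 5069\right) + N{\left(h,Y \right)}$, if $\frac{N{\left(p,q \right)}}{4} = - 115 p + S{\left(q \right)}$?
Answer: $\frac{415921}{36} \approx 11553.0$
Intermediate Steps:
$S{\left(I \right)} = I \left(4 + I\right)$
$Y = \frac{145}{12}$ ($Y = \left(-145\right) \left(- \frac{1}{12}\right) = \frac{145}{12} \approx 12.083$)
$N{\left(p,q \right)} = - 460 p + 4 q \left(4 + q\right)$ ($N{\left(p,q \right)} = 4 \left(- 115 p + q \left(4 + q\right)\right) = - 460 p + 4 q \left(4 + q\right)$)
$\left(19507 + 5069\right) + N{\left(h,Y \right)} = \left(19507 + 5069\right) + \left(\left(-460\right) 30 + 4 \cdot \frac{145}{12} \left(4 + \frac{145}{12}\right)\right) = 24576 - \left(13800 - \frac{27985}{36}\right) = 24576 + \left(-13800 + \frac{27985}{36}\right) = 24576 - \frac{468815}{36} = \frac{415921}{36}$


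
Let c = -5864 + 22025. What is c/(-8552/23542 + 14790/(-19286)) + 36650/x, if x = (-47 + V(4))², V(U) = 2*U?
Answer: -2785419106593943/195113899773 ≈ -14276.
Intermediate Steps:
c = 16161
x = 1521 (x = (-47 + 2*4)² = (-47 + 8)² = (-39)² = 1521)
c/(-8552/23542 + 14790/(-19286)) + 36650/x = 16161/(-8552/23542 + 14790/(-19286)) + 36650/1521 = 16161/(-8552*1/23542 + 14790*(-1/19286)) + 36650*(1/1521) = 16161/(-4276/11771 - 7395/9643) + 36650/1521 = 16161/(-128280013/113507753) + 36650/1521 = 16161*(-113507753/128280013) + 36650/1521 = -1834398796233/128280013 + 36650/1521 = -2785419106593943/195113899773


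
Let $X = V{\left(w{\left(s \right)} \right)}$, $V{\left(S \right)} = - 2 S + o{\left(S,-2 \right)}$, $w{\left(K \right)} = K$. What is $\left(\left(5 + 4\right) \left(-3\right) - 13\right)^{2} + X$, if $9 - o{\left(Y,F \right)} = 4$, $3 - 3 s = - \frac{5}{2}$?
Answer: $\frac{4804}{3} \approx 1601.3$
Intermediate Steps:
$s = \frac{11}{6}$ ($s = 1 - \frac{\left(-5\right) \frac{1}{2}}{3} = 1 - - \frac{5}{6} = 1 + \frac{5}{6} = \frac{11}{6} \approx 1.8333$)
$o{\left(Y,F \right)} = 5$ ($o{\left(Y,F \right)} = 9 - 4 = 5$)
$V{\left(S \right)} = 5 - 2 S$ ($V{\left(S \right)} = - 2 S + 5 = 5 - 2 S$)
$X = \frac{4}{3}$ ($X = 5 - \frac{11}{3} = \frac{4}{3} \approx 1.3333$)
$\left(\left(5 + 4\right) \left(-3\right) - 13\right)^{2} + X = \left(\left(5 + 4\right) \left(-3\right) - 13\right)^{2} + \frac{4}{3} = \left(9 \left(-3\right) - 13\right)^{2} + \frac{4}{3} = \left(-27 - 13\right)^{2} + \frac{4}{3} = \left(-40\right)^{2} + \frac{4}{3} = 1600 + \frac{4}{3} = \frac{4804}{3}$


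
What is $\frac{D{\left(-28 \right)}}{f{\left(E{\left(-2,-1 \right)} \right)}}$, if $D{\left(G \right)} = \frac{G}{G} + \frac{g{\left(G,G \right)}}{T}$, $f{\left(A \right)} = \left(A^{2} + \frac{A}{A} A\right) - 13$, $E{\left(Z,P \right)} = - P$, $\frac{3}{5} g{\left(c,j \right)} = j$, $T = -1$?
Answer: $- \frac{13}{3} \approx -4.3333$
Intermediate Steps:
$g{\left(c,j \right)} = \frac{5 j}{3}$
$f{\left(A \right)} = -13 + A + A^{2}$ ($f{\left(A \right)} = \left(A^{2} + 1 A\right) - 13 = \left(A^{2} + A\right) - 13 = \left(A + A^{2}\right) - 13 = -13 + A + A^{2}$)
$D{\left(G \right)} = 1 - \frac{5 G}{3}$ ($D{\left(G \right)} = \frac{G}{G} + \frac{\frac{5}{3} G}{-1} = 1 + \frac{5 G}{3} \left(-1\right) = 1 - \frac{5 G}{3}$)
$\frac{D{\left(-28 \right)}}{f{\left(E{\left(-2,-1 \right)} \right)}} = \frac{1 - - \frac{140}{3}}{-13 - -1 + \left(\left(-1\right) \left(-1\right)\right)^{2}} = \frac{1 + \frac{140}{3}}{-13 + 1 + 1^{2}} = \frac{143}{3 \left(-13 + 1 + 1\right)} = \frac{143}{3 \left(-11\right)} = \frac{143}{3} \left(- \frac{1}{11}\right) = - \frac{13}{3}$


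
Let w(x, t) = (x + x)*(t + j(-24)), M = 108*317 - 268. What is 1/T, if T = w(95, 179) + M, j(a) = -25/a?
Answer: 12/818111 ≈ 1.4668e-5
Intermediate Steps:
M = 33968 (M = 34236 - 268 = 33968)
w(x, t) = 2*x*(25/24 + t) (w(x, t) = (x + x)*(t - 25/(-24)) = (2*x)*(t - 25*(-1/24)) = (2*x)*(t + 25/24) = (2*x)*(25/24 + t) = 2*x*(25/24 + t))
T = 818111/12 (T = (1/12)*95*(25 + 24*179) + 33968 = (1/12)*95*(25 + 4296) + 33968 = (1/12)*95*4321 + 33968 = 410495/12 + 33968 = 818111/12 ≈ 68176.)
1/T = 1/(818111/12) = 12/818111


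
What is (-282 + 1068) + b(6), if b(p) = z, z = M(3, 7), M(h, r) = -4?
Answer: 782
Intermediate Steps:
z = -4
b(p) = -4
(-282 + 1068) + b(6) = (-282 + 1068) - 4 = 786 - 4 = 782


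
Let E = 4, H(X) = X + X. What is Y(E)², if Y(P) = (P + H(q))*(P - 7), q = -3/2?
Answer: 9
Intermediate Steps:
q = -3/2 (q = -3*½ = -3/2 ≈ -1.5000)
H(X) = 2*X
Y(P) = (-7 + P)*(-3 + P) (Y(P) = (P + 2*(-3/2))*(P - 7) = (P - 3)*(-7 + P) = (-3 + P)*(-7 + P) = (-7 + P)*(-3 + P))
Y(E)² = (21 + 4² - 10*4)² = (21 + 16 - 40)² = (-3)² = 9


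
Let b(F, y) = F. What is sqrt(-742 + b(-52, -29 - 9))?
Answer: I*sqrt(794) ≈ 28.178*I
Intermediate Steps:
sqrt(-742 + b(-52, -29 - 9)) = sqrt(-742 - 52) = sqrt(-794) = I*sqrt(794)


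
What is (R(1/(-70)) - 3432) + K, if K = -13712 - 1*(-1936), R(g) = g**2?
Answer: -74519199/4900 ≈ -15208.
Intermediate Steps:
K = -11776 (K = -13712 + 1936 = -11776)
(R(1/(-70)) - 3432) + K = ((1/(-70))**2 - 3432) - 11776 = ((-1/70)**2 - 3432) - 11776 = (1/4900 - 3432) - 11776 = -16816799/4900 - 11776 = -74519199/4900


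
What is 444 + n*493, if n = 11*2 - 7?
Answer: 7839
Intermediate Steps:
n = 15 (n = 22 - 7 = 15)
444 + n*493 = 444 + 15*493 = 444 + 7395 = 7839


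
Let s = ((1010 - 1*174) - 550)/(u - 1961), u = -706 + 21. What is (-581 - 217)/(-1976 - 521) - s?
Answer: 1412825/3303531 ≈ 0.42767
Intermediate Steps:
u = -685
s = -143/1323 (s = ((1010 - 1*174) - 550)/(-685 - 1961) = ((1010 - 174) - 550)/(-2646) = (836 - 550)*(-1/2646) = 286*(-1/2646) = -143/1323 ≈ -0.10809)
(-581 - 217)/(-1976 - 521) - s = (-581 - 217)/(-1976 - 521) - 1*(-143/1323) = -798/(-2497) + 143/1323 = -798*(-1/2497) + 143/1323 = 798/2497 + 143/1323 = 1412825/3303531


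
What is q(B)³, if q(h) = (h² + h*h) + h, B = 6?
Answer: 474552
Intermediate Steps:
q(h) = h + 2*h² (q(h) = (h² + h²) + h = 2*h² + h = h + 2*h²)
q(B)³ = (6*(1 + 2*6))³ = (6*(1 + 12))³ = (6*13)³ = 78³ = 474552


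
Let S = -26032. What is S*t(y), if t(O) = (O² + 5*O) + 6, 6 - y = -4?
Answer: -4060992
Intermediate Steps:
y = 10 (y = 6 - 1*(-4) = 6 + 4 = 10)
t(O) = 6 + O² + 5*O
S*t(y) = -26032*(6 + 10² + 5*10) = -26032*(6 + 100 + 50) = -26032*156 = -4060992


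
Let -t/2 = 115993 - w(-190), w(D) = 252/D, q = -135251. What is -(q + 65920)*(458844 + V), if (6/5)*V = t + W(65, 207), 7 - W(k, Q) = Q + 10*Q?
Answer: 54832873478/3 ≈ 1.8278e+10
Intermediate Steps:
W(k, Q) = 7 - 11*Q (W(k, Q) = 7 - (Q + 10*Q) = 7 - 11*Q)
t = -22038922/95 (t = -2*(115993 - 252/(-190)) = -2*(115993 - 252*(-1)/190) = -2*(115993 - 1*(-126/95)) = -2*(115993 + 126/95) = -2*11019461/95 = -22038922/95 ≈ -2.3199e+5)
V = -11127286/57 (V = 5*(-22038922/95 + (7 - 11*207))/6 = 5*(-22038922/95 + (7 - 2277))/6 = 5*(-22038922/95 - 2270)/6 = (⅚)*(-22254572/95) = -11127286/57 ≈ -1.9522e+5)
-(q + 65920)*(458844 + V) = -(-135251 + 65920)*(458844 - 11127286/57) = -(-69331)*15026822/57 = -1*(-54832873478/3) = 54832873478/3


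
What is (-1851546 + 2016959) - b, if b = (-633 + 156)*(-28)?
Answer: 152057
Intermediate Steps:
b = 13356 (b = -477*(-28) = 13356)
(-1851546 + 2016959) - b = (-1851546 + 2016959) - 1*13356 = 165413 - 13356 = 152057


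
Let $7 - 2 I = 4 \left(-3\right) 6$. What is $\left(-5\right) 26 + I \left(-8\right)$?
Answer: $-446$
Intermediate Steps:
$I = \frac{79}{2}$ ($I = \frac{7}{2} - \frac{4 \left(-3\right) 6}{2} = \frac{7}{2} - \frac{\left(-12\right) 6}{2} = \frac{7}{2} - -36 = \frac{7}{2} + 36 = \frac{79}{2} \approx 39.5$)
$\left(-5\right) 26 + I \left(-8\right) = \left(-5\right) 26 + \frac{79}{2} \left(-8\right) = -130 - 316 = -446$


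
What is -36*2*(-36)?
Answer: 2592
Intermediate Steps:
-36*2*(-36) = -72*(-36) = 2592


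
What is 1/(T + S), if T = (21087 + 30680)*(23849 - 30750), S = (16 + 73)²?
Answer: -1/357236146 ≈ -2.7993e-9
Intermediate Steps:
S = 7921 (S = 89² = 7921)
T = -357244067 (T = 51767*(-6901) = -357244067)
1/(T + S) = 1/(-357244067 + 7921) = 1/(-357236146) = -1/357236146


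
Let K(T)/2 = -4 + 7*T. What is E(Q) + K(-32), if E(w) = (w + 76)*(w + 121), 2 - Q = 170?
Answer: 3868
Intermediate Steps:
Q = -168 (Q = 2 - 1*170 = 2 - 170 = -168)
E(w) = (76 + w)*(121 + w)
K(T) = -8 + 14*T (K(T) = 2*(-4 + 7*T) = -8 + 14*T)
E(Q) + K(-32) = (9196 + (-168)**2 + 197*(-168)) + (-8 + 14*(-32)) = (9196 + 28224 - 33096) + (-8 - 448) = 4324 - 456 = 3868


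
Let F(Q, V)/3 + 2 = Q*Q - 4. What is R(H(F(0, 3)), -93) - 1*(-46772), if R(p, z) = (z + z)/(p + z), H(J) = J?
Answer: 1730626/37 ≈ 46774.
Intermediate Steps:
F(Q, V) = -18 + 3*Q² (F(Q, V) = -6 + 3*(Q*Q - 4) = -6 + 3*(Q² - 4) = -6 + 3*(-4 + Q²) = -6 + (-12 + 3*Q²) = -18 + 3*Q²)
R(p, z) = 2*z/(p + z) (R(p, z) = (2*z)/(p + z) = 2*z/(p + z))
R(H(F(0, 3)), -93) - 1*(-46772) = 2*(-93)/((-18 + 3*0²) - 93) - 1*(-46772) = 2*(-93)/((-18 + 3*0) - 93) + 46772 = 2*(-93)/((-18 + 0) - 93) + 46772 = 2*(-93)/(-18 - 93) + 46772 = 2*(-93)/(-111) + 46772 = 2*(-93)*(-1/111) + 46772 = 62/37 + 46772 = 1730626/37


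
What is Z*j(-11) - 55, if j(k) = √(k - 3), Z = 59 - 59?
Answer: -55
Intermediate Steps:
Z = 0
j(k) = √(-3 + k)
Z*j(-11) - 55 = 0*√(-3 - 11) - 55 = 0*√(-14) - 55 = 0*(I*√14) - 55 = 0 - 55 = -55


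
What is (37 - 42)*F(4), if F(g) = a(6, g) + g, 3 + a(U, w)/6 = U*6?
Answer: -1010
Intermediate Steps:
a(U, w) = -18 + 36*U (a(U, w) = -18 + 6*(U*6) = -18 + 6*(6*U) = -18 + 36*U)
F(g) = 198 + g (F(g) = (-18 + 36*6) + g = (-18 + 216) + g = 198 + g)
(37 - 42)*F(4) = (37 - 42)*(198 + 4) = -5*202 = -1010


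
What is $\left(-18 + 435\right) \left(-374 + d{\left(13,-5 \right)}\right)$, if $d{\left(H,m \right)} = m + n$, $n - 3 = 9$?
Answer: $-153039$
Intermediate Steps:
$n = 12$ ($n = 3 + 9 = 12$)
$d{\left(H,m \right)} = 12 + m$ ($d{\left(H,m \right)} = m + 12 = 12 + m$)
$\left(-18 + 435\right) \left(-374 + d{\left(13,-5 \right)}\right) = \left(-18 + 435\right) \left(-374 + \left(12 - 5\right)\right) = 417 \left(-374 + 7\right) = 417 \left(-367\right) = -153039$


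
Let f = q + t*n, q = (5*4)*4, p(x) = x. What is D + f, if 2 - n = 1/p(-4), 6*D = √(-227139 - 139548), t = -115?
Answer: -715/4 + 9*I*√503/2 ≈ -178.75 + 100.92*I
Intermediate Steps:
D = 9*I*√503/2 (D = √(-227139 - 139548)/6 = √(-366687)/6 = (27*I*√503)/6 = 9*I*√503/2 ≈ 100.92*I)
q = 80 (q = 20*4 = 80)
n = 9/4 (n = 2 - 1/(-4) = 2 - 1*(-¼) = 2 + ¼ = 9/4 ≈ 2.2500)
f = -715/4 (f = 80 - 115*9/4 = 80 - 1035/4 = -715/4 ≈ -178.75)
D + f = 9*I*√503/2 - 715/4 = -715/4 + 9*I*√503/2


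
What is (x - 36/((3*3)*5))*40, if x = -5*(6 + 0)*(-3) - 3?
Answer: 3448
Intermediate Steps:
x = 87 (x = -30*(-3) - 3 = -5*(-18) - 3 = 90 - 3 = 87)
(x - 36/((3*3)*5))*40 = (87 - 36/((3*3)*5))*40 = (87 - 36/(9*5))*40 = (87 - 36/45)*40 = (87 - 36*1/45)*40 = (87 - ⅘)*40 = (431/5)*40 = 3448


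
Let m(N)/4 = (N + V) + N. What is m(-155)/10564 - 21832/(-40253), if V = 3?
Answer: 45300641/106308173 ≈ 0.42613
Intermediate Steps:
m(N) = 12 + 8*N (m(N) = 4*((N + 3) + N) = 4*((3 + N) + N) = 4*(3 + 2*N) = 12 + 8*N)
m(-155)/10564 - 21832/(-40253) = (12 + 8*(-155))/10564 - 21832/(-40253) = (12 - 1240)*(1/10564) - 21832*(-1/40253) = -1228*1/10564 + 21832/40253 = -307/2641 + 21832/40253 = 45300641/106308173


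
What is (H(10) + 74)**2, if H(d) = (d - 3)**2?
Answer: 15129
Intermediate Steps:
H(d) = (-3 + d)**2
(H(10) + 74)**2 = ((-3 + 10)**2 + 74)**2 = (7**2 + 74)**2 = (49 + 74)**2 = 123**2 = 15129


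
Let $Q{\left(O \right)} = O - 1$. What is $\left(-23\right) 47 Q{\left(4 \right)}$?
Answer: $-3243$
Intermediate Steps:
$Q{\left(O \right)} = -1 + O$ ($Q{\left(O \right)} = O - 1 = -1 + O$)
$\left(-23\right) 47 Q{\left(4 \right)} = \left(-23\right) 47 \left(-1 + 4\right) = \left(-1081\right) 3 = -3243$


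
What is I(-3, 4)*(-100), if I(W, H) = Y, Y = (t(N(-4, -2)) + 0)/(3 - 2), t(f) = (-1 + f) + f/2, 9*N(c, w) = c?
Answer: 500/3 ≈ 166.67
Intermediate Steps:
N(c, w) = c/9
t(f) = -1 + 3*f/2 (t(f) = (-1 + f) + f*(1/2) = (-1 + f) + f/2 = -1 + 3*f/2)
Y = -5/3 (Y = ((-1 + 3*((1/9)*(-4))/2) + 0)/(3 - 2) = ((-1 + (3/2)*(-4/9)) + 0)/1 = ((-1 - 2/3) + 0)*1 = (-5/3 + 0)*1 = -5/3*1 = -5/3 ≈ -1.6667)
I(W, H) = -5/3
I(-3, 4)*(-100) = -5/3*(-100) = 500/3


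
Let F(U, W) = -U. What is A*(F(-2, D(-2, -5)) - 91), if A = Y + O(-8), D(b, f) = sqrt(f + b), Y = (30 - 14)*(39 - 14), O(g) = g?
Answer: -34888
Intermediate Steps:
Y = 400 (Y = 16*25 = 400)
D(b, f) = sqrt(b + f)
A = 392 (A = 400 - 8 = 392)
A*(F(-2, D(-2, -5)) - 91) = 392*(-1*(-2) - 91) = 392*(2 - 91) = 392*(-89) = -34888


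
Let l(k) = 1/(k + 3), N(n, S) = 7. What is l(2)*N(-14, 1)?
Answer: 7/5 ≈ 1.4000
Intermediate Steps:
l(k) = 1/(3 + k)
l(2)*N(-14, 1) = 7/(3 + 2) = 7/5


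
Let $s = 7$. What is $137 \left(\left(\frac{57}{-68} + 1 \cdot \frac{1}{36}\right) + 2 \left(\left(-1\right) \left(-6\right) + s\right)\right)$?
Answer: $\frac{527998}{153} \approx 3451.0$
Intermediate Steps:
$137 \left(\left(\frac{57}{-68} + 1 \cdot \frac{1}{36}\right) + 2 \left(\left(-1\right) \left(-6\right) + s\right)\right) = 137 \left(\left(\frac{57}{-68} + 1 \cdot \frac{1}{36}\right) + 2 \left(\left(-1\right) \left(-6\right) + 7\right)\right) = 137 \left(\left(57 \left(- \frac{1}{68}\right) + 1 \cdot \frac{1}{36}\right) + 2 \left(6 + 7\right)\right) = 137 \left(\left(- \frac{57}{68} + \frac{1}{36}\right) + 2 \cdot 13\right) = 137 \left(- \frac{124}{153} + 26\right) = 137 \cdot \frac{3854}{153} = \frac{527998}{153}$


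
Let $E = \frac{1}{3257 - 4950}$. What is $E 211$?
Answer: $- \frac{211}{1693} \approx -0.12463$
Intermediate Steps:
$E = - \frac{1}{1693}$ ($E = \frac{1}{-1693} = - \frac{1}{1693} \approx -0.00059067$)
$E 211 = \left(- \frac{1}{1693}\right) 211 = - \frac{211}{1693}$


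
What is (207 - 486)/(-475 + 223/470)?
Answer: 131130/223027 ≈ 0.58796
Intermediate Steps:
(207 - 486)/(-475 + 223/470) = -279/(-475 + 223*(1/470)) = -279/(-475 + 223/470) = -279/(-223027/470) = -279*(-470/223027) = 131130/223027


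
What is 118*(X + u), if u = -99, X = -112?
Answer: -24898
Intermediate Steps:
118*(X + u) = 118*(-112 - 99) = 118*(-211) = -24898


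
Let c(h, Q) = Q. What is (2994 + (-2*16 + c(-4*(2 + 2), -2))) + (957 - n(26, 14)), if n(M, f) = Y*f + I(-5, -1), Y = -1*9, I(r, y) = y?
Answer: 4044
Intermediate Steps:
Y = -9
n(M, f) = -1 - 9*f (n(M, f) = -9*f - 1 = -1 - 9*f)
(2994 + (-2*16 + c(-4*(2 + 2), -2))) + (957 - n(26, 14)) = (2994 + (-2*16 - 2)) + (957 - (-1 - 9*14)) = (2994 + (-32 - 2)) + (957 - (-1 - 126)) = (2994 - 34) + (957 - 1*(-127)) = 2960 + (957 + 127) = 2960 + 1084 = 4044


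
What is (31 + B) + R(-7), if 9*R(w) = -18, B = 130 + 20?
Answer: 179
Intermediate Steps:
B = 150
R(w) = -2 (R(w) = (⅑)*(-18) = -2)
(31 + B) + R(-7) = (31 + 150) - 2 = 181 - 2 = 179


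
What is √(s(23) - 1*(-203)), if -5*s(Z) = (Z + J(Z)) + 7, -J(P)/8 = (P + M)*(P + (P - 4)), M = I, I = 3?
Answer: √48605/5 ≈ 44.093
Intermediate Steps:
M = 3
J(P) = -8*(-4 + 2*P)*(3 + P) (J(P) = -8*(P + 3)*(P + (P - 4)) = -8*(3 + P)*(P + (-4 + P)) = -8*(3 + P)*(-4 + 2*P) = -8*(-4 + 2*P)*(3 + P))
s(Z) = -103/5 + 3*Z + 16*Z²/5 (s(Z) = -((Z + (96 - 16*Z - 16*Z²)) + 7)/5 = -((96 - 16*Z² - 15*Z) + 7)/5 = -(103 - 16*Z² - 15*Z)/5 = -103/5 + 3*Z + 16*Z²/5)
√(s(23) - 1*(-203)) = √((-103/5 + 3*23 + (16/5)*23²) - 1*(-203)) = √((-103/5 + 69 + (16/5)*529) + 203) = √((-103/5 + 69 + 8464/5) + 203) = √(8706/5 + 203) = √(9721/5) = √48605/5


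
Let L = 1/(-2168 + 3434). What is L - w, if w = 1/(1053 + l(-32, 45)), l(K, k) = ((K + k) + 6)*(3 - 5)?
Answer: -251/1284990 ≈ -0.00019533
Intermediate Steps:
L = 1/1266 ≈ 0.00078989
l(K, k) = -12 - 2*K - 2*k (l(K, k) = (6 + K + k)*(-2) = -12 - 2*K - 2*k)
w = 1/1015 (w = 1/(1053 + (-12 - 2*(-32) - 2*45)) = 1/(1053 + (-12 + 64 - 90)) = 1/(1053 - 38) = 1/1015 ≈ 0.00098522)
L - w = 1/1266 - 1*1/1015 = 1/1266 - 1/1015 = -251/1284990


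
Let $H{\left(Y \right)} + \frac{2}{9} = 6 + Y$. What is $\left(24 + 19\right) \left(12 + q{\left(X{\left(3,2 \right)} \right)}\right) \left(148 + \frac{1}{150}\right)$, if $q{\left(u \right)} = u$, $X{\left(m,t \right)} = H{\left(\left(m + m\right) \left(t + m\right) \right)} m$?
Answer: $\frac{170881097}{225} \approx 7.5947 \cdot 10^{5}$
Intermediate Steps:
$H{\left(Y \right)} = \frac{52}{9} + Y$ ($H{\left(Y \right)} = - \frac{2}{9} + \left(6 + Y\right) = \frac{52}{9} + Y$)
$X{\left(m,t \right)} = m \left(\frac{52}{9} + 2 m \left(m + t\right)\right)$ ($X{\left(m,t \right)} = \left(\frac{52}{9} + \left(m + m\right) \left(t + m\right)\right) m = \left(\frac{52}{9} + 2 m \left(m + t\right)\right) m = m \left(\frac{52}{9} + 2 m \left(m + t\right)\right)$)
$\left(24 + 19\right) \left(12 + q{\left(X{\left(3,2 \right)} \right)}\right) \left(148 + \frac{1}{150}\right) = \left(24 + 19\right) \left(12 + \frac{2}{9} \cdot 3 \left(26 + 9 \cdot 3 \left(3 + 2\right)\right)\right) \left(148 + \frac{1}{150}\right) = 43 \left(12 + \frac{2}{9} \cdot 3 \left(26 + 9 \cdot 3 \cdot 5\right)\right) \left(148 + \frac{1}{150}\right) = 43 \left(12 + \frac{2}{9} \cdot 3 \left(26 + 135\right)\right) \frac{22201}{150} = 43 \left(12 + \frac{2}{9} \cdot 3 \cdot 161\right) \frac{22201}{150} = 43 \left(12 + \frac{322}{3}\right) \frac{22201}{150} = 43 \cdot \frac{358}{3} \cdot \frac{22201}{150} = \frac{15394}{3} \cdot \frac{22201}{150} = \frac{170881097}{225}$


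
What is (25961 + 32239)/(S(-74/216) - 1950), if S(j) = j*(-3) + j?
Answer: -3142800/105263 ≈ -29.857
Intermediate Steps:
S(j) = -2*j (S(j) = -3*j + j = -2*j)
(25961 + 32239)/(S(-74/216) - 1950) = (25961 + 32239)/(-(-148)/216 - 1950) = 58200/(-(-148)/216 - 1950) = 58200/(-2*(-37/108) - 1950) = 58200/(37/54 - 1950) = 58200/(-105263/54) = 58200*(-54/105263) = -3142800/105263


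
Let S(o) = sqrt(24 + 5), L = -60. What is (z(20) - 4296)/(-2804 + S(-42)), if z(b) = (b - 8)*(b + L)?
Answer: 13391904/7862387 + 4776*sqrt(29)/7862387 ≈ 1.7066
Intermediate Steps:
z(b) = (-60 + b)*(-8 + b) (z(b) = (b - 8)*(b - 60) = (-8 + b)*(-60 + b) = (-60 + b)*(-8 + b))
S(o) = sqrt(29)
(z(20) - 4296)/(-2804 + S(-42)) = ((480 + 20**2 - 68*20) - 4296)/(-2804 + sqrt(29)) = ((480 + 400 - 1360) - 4296)/(-2804 + sqrt(29)) = (-480 - 4296)/(-2804 + sqrt(29)) = -4776/(-2804 + sqrt(29))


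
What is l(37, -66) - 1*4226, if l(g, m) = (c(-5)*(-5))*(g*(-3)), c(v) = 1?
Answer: -3671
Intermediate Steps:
l(g, m) = 15*g (l(g, m) = (1*(-5))*(g*(-3)) = -(-15)*g = 15*g)
l(37, -66) - 1*4226 = 15*37 - 1*4226 = 555 - 4226 = -3671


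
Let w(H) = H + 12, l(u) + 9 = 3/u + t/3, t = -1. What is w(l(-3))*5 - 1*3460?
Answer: -10355/3 ≈ -3451.7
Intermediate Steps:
l(u) = -28/3 + 3/u (l(u) = -9 + (3/u - 1/3) = -9 + (-1/3 + 3/u) = -28/3 + 3/u)
w(H) = 12 + H
w(l(-3))*5 - 1*3460 = (12 + (-28/3 + 3/(-3)))*5 - 1*3460 = (12 + (-28/3 + 3*(-1/3)))*5 - 3460 = (12 + (-28/3 - 1))*5 - 3460 = (12 - 31/3)*5 - 3460 = (5/3)*5 - 3460 = 25/3 - 3460 = -10355/3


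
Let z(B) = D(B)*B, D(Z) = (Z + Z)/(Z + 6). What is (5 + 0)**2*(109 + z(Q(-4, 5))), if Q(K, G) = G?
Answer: 31225/11 ≈ 2838.6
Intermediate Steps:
D(Z) = 2*Z/(6 + Z) (D(Z) = (2*Z)/(6 + Z) = 2*Z/(6 + Z))
z(B) = 2*B**2/(6 + B) (z(B) = (2*B/(6 + B))*B = 2*B**2/(6 + B))
(5 + 0)**2*(109 + z(Q(-4, 5))) = (5 + 0)**2*(109 + 2*5**2/(6 + 5)) = 5**2*(109 + 2*25/11) = 25*(109 + 2*25*(1/11)) = 25*(109 + 50/11) = 25*(1249/11) = 31225/11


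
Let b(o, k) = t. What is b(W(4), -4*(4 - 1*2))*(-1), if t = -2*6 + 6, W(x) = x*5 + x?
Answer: 6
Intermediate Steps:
W(x) = 6*x (W(x) = 5*x + x = 6*x)
t = -6 (t = -12 + 6 = -6)
b(o, k) = -6
b(W(4), -4*(4 - 1*2))*(-1) = -6*(-1) = 6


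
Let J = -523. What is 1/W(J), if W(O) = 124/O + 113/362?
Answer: 189326/14211 ≈ 13.322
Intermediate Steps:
W(O) = 113/362 + 124/O (W(O) = 124/O + 113*(1/362) = 124/O + 113/362 = 113/362 + 124/O)
1/W(J) = 1/(113/362 + 124/(-523)) = 1/(113/362 + 124*(-1/523)) = 1/(113/362 - 124/523) = 1/(14211/189326) = 189326/14211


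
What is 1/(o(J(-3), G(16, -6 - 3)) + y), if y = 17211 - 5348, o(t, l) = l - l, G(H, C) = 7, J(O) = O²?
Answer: 1/11863 ≈ 8.4296e-5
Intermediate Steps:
o(t, l) = 0
y = 11863
1/(o(J(-3), G(16, -6 - 3)) + y) = 1/(0 + 11863) = 1/11863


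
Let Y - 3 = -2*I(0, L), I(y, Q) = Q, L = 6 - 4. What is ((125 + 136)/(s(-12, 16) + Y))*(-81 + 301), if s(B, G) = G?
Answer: 3828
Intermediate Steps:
L = 2
Y = -1 (Y = 3 - 2*2 = 3 - 4 = -1)
((125 + 136)/(s(-12, 16) + Y))*(-81 + 301) = ((125 + 136)/(16 - 1))*(-81 + 301) = (261/15)*220 = (261*(1/15))*220 = (87/5)*220 = 3828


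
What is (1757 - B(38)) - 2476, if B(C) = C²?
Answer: -2163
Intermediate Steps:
(1757 - B(38)) - 2476 = (1757 - 1*38²) - 2476 = (1757 - 1*1444) - 2476 = (1757 - 1444) - 2476 = 313 - 2476 = -2163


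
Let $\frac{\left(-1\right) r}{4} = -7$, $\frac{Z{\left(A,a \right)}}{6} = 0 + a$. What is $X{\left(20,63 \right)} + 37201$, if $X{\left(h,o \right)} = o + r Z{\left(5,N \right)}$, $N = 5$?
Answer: $38104$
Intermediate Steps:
$Z{\left(A,a \right)} = 6 a$ ($Z{\left(A,a \right)} = 6 \left(0 + a\right) = 6 a$)
$r = 28$ ($r = \left(-4\right) \left(-7\right) = 28$)
$X{\left(h,o \right)} = 840 + o$ ($X{\left(h,o \right)} = o + 28 \cdot 6 \cdot 5 = o + 28 \cdot 30 = o + 840 = 840 + o$)
$X{\left(20,63 \right)} + 37201 = \left(840 + 63\right) + 37201 = 903 + 37201 = 38104$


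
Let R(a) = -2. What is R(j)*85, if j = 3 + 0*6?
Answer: -170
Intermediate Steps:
j = 3 (j = 3 + 0 = 3)
R(j)*85 = -2*85 = -170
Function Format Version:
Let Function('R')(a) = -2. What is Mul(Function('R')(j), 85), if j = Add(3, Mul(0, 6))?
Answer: -170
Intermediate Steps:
j = 3 (j = Add(3, 0) = 3)
Mul(Function('R')(j), 85) = Mul(-2, 85) = -170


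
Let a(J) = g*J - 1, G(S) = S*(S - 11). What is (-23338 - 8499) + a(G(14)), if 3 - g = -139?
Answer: -25874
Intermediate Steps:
g = 142 (g = 3 - 1*(-139) = 3 + 139 = 142)
G(S) = S*(-11 + S)
a(J) = -1 + 142*J (a(J) = 142*J - 1 = -1 + 142*J)
(-23338 - 8499) + a(G(14)) = (-23338 - 8499) + (-1 + 142*(14*(-11 + 14))) = -31837 + (-1 + 142*(14*3)) = -31837 + (-1 + 142*42) = -31837 + (-1 + 5964) = -31837 + 5963 = -25874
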